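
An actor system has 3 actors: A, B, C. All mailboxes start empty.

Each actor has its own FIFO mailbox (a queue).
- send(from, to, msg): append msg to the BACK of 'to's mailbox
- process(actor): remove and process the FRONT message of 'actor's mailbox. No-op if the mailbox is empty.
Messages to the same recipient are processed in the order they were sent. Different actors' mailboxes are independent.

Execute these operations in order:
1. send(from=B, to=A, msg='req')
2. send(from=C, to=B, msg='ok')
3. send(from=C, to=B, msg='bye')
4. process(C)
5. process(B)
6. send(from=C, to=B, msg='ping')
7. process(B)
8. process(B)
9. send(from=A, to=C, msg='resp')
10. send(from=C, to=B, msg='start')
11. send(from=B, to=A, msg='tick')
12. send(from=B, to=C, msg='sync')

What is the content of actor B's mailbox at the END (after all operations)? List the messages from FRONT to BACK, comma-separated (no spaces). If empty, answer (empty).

Answer: start

Derivation:
After 1 (send(from=B, to=A, msg='req')): A:[req] B:[] C:[]
After 2 (send(from=C, to=B, msg='ok')): A:[req] B:[ok] C:[]
After 3 (send(from=C, to=B, msg='bye')): A:[req] B:[ok,bye] C:[]
After 4 (process(C)): A:[req] B:[ok,bye] C:[]
After 5 (process(B)): A:[req] B:[bye] C:[]
After 6 (send(from=C, to=B, msg='ping')): A:[req] B:[bye,ping] C:[]
After 7 (process(B)): A:[req] B:[ping] C:[]
After 8 (process(B)): A:[req] B:[] C:[]
After 9 (send(from=A, to=C, msg='resp')): A:[req] B:[] C:[resp]
After 10 (send(from=C, to=B, msg='start')): A:[req] B:[start] C:[resp]
After 11 (send(from=B, to=A, msg='tick')): A:[req,tick] B:[start] C:[resp]
After 12 (send(from=B, to=C, msg='sync')): A:[req,tick] B:[start] C:[resp,sync]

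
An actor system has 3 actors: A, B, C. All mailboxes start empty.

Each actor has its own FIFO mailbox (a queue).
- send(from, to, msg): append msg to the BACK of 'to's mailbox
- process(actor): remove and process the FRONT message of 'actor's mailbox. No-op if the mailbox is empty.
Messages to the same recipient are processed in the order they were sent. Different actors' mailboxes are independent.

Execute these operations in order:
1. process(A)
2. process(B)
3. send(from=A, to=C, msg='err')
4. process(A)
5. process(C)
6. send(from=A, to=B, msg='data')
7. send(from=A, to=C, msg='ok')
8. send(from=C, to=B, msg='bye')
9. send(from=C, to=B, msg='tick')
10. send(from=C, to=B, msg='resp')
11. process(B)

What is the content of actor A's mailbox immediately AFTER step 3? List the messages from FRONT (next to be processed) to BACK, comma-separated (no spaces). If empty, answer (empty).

After 1 (process(A)): A:[] B:[] C:[]
After 2 (process(B)): A:[] B:[] C:[]
After 3 (send(from=A, to=C, msg='err')): A:[] B:[] C:[err]

(empty)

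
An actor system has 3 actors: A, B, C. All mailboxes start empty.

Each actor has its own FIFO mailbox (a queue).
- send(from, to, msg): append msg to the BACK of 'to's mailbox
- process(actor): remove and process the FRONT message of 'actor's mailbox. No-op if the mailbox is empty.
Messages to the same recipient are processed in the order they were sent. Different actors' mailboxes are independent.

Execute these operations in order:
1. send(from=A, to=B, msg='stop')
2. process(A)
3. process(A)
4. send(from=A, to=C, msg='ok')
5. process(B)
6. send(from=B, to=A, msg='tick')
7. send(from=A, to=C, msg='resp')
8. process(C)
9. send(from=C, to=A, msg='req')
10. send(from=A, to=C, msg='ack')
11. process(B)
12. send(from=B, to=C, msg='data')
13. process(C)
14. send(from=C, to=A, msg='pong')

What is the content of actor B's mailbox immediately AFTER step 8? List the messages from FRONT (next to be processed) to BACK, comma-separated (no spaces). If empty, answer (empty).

After 1 (send(from=A, to=B, msg='stop')): A:[] B:[stop] C:[]
After 2 (process(A)): A:[] B:[stop] C:[]
After 3 (process(A)): A:[] B:[stop] C:[]
After 4 (send(from=A, to=C, msg='ok')): A:[] B:[stop] C:[ok]
After 5 (process(B)): A:[] B:[] C:[ok]
After 6 (send(from=B, to=A, msg='tick')): A:[tick] B:[] C:[ok]
After 7 (send(from=A, to=C, msg='resp')): A:[tick] B:[] C:[ok,resp]
After 8 (process(C)): A:[tick] B:[] C:[resp]

(empty)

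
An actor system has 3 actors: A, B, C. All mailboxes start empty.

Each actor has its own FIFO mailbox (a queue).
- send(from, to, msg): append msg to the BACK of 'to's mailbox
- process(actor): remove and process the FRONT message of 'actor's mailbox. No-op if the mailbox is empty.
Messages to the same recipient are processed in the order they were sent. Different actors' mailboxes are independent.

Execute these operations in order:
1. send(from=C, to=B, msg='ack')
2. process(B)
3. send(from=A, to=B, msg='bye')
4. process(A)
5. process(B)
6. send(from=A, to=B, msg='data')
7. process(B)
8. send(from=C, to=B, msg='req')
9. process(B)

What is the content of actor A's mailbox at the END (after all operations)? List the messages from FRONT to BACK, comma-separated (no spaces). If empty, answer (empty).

After 1 (send(from=C, to=B, msg='ack')): A:[] B:[ack] C:[]
After 2 (process(B)): A:[] B:[] C:[]
After 3 (send(from=A, to=B, msg='bye')): A:[] B:[bye] C:[]
After 4 (process(A)): A:[] B:[bye] C:[]
After 5 (process(B)): A:[] B:[] C:[]
After 6 (send(from=A, to=B, msg='data')): A:[] B:[data] C:[]
After 7 (process(B)): A:[] B:[] C:[]
After 8 (send(from=C, to=B, msg='req')): A:[] B:[req] C:[]
After 9 (process(B)): A:[] B:[] C:[]

Answer: (empty)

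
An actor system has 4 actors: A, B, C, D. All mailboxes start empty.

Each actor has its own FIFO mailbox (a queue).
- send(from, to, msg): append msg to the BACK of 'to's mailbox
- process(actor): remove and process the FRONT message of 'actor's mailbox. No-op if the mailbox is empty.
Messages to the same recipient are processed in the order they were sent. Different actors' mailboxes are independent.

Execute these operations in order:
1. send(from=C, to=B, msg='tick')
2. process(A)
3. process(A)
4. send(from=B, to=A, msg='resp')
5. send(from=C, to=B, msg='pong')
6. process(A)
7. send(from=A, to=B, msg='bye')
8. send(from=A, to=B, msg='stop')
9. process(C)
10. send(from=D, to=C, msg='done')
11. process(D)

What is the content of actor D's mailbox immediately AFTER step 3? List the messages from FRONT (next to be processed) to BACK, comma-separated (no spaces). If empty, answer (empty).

After 1 (send(from=C, to=B, msg='tick')): A:[] B:[tick] C:[] D:[]
After 2 (process(A)): A:[] B:[tick] C:[] D:[]
After 3 (process(A)): A:[] B:[tick] C:[] D:[]

(empty)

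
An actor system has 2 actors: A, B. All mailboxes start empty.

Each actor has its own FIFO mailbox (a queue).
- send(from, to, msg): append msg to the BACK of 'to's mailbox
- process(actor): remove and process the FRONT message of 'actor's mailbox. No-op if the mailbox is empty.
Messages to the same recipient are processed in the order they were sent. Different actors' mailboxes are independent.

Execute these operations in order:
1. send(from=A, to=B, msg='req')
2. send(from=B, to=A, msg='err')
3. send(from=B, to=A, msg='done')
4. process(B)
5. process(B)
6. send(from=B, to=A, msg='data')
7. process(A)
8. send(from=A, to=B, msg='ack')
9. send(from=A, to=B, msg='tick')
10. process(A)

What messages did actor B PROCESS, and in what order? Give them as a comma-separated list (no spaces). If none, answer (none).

After 1 (send(from=A, to=B, msg='req')): A:[] B:[req]
After 2 (send(from=B, to=A, msg='err')): A:[err] B:[req]
After 3 (send(from=B, to=A, msg='done')): A:[err,done] B:[req]
After 4 (process(B)): A:[err,done] B:[]
After 5 (process(B)): A:[err,done] B:[]
After 6 (send(from=B, to=A, msg='data')): A:[err,done,data] B:[]
After 7 (process(A)): A:[done,data] B:[]
After 8 (send(from=A, to=B, msg='ack')): A:[done,data] B:[ack]
After 9 (send(from=A, to=B, msg='tick')): A:[done,data] B:[ack,tick]
After 10 (process(A)): A:[data] B:[ack,tick]

Answer: req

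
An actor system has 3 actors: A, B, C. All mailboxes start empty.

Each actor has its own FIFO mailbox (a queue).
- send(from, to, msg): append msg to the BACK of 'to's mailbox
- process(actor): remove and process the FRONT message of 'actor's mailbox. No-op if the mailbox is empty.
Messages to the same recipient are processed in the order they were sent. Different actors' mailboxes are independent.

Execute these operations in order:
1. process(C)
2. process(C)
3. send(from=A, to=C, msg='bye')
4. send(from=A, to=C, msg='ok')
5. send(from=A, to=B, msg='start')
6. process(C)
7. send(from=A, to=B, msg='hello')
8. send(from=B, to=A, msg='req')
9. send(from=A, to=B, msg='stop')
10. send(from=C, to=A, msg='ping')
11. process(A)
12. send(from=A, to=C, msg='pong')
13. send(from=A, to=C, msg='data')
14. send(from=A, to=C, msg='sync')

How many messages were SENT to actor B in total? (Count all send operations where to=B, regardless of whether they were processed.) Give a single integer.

Answer: 3

Derivation:
After 1 (process(C)): A:[] B:[] C:[]
After 2 (process(C)): A:[] B:[] C:[]
After 3 (send(from=A, to=C, msg='bye')): A:[] B:[] C:[bye]
After 4 (send(from=A, to=C, msg='ok')): A:[] B:[] C:[bye,ok]
After 5 (send(from=A, to=B, msg='start')): A:[] B:[start] C:[bye,ok]
After 6 (process(C)): A:[] B:[start] C:[ok]
After 7 (send(from=A, to=B, msg='hello')): A:[] B:[start,hello] C:[ok]
After 8 (send(from=B, to=A, msg='req')): A:[req] B:[start,hello] C:[ok]
After 9 (send(from=A, to=B, msg='stop')): A:[req] B:[start,hello,stop] C:[ok]
After 10 (send(from=C, to=A, msg='ping')): A:[req,ping] B:[start,hello,stop] C:[ok]
After 11 (process(A)): A:[ping] B:[start,hello,stop] C:[ok]
After 12 (send(from=A, to=C, msg='pong')): A:[ping] B:[start,hello,stop] C:[ok,pong]
After 13 (send(from=A, to=C, msg='data')): A:[ping] B:[start,hello,stop] C:[ok,pong,data]
After 14 (send(from=A, to=C, msg='sync')): A:[ping] B:[start,hello,stop] C:[ok,pong,data,sync]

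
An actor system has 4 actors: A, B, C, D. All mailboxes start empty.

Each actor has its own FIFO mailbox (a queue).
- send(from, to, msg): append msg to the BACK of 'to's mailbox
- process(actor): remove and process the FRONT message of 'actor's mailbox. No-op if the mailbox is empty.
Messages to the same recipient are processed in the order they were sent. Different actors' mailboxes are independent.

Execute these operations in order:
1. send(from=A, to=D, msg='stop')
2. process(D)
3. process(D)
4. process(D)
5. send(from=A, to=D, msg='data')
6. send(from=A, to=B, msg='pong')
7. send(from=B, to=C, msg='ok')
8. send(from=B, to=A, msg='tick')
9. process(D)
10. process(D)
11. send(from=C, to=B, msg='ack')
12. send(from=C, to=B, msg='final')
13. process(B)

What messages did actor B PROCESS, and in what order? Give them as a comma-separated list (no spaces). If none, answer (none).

Answer: pong

Derivation:
After 1 (send(from=A, to=D, msg='stop')): A:[] B:[] C:[] D:[stop]
After 2 (process(D)): A:[] B:[] C:[] D:[]
After 3 (process(D)): A:[] B:[] C:[] D:[]
After 4 (process(D)): A:[] B:[] C:[] D:[]
After 5 (send(from=A, to=D, msg='data')): A:[] B:[] C:[] D:[data]
After 6 (send(from=A, to=B, msg='pong')): A:[] B:[pong] C:[] D:[data]
After 7 (send(from=B, to=C, msg='ok')): A:[] B:[pong] C:[ok] D:[data]
After 8 (send(from=B, to=A, msg='tick')): A:[tick] B:[pong] C:[ok] D:[data]
After 9 (process(D)): A:[tick] B:[pong] C:[ok] D:[]
After 10 (process(D)): A:[tick] B:[pong] C:[ok] D:[]
After 11 (send(from=C, to=B, msg='ack')): A:[tick] B:[pong,ack] C:[ok] D:[]
After 12 (send(from=C, to=B, msg='final')): A:[tick] B:[pong,ack,final] C:[ok] D:[]
After 13 (process(B)): A:[tick] B:[ack,final] C:[ok] D:[]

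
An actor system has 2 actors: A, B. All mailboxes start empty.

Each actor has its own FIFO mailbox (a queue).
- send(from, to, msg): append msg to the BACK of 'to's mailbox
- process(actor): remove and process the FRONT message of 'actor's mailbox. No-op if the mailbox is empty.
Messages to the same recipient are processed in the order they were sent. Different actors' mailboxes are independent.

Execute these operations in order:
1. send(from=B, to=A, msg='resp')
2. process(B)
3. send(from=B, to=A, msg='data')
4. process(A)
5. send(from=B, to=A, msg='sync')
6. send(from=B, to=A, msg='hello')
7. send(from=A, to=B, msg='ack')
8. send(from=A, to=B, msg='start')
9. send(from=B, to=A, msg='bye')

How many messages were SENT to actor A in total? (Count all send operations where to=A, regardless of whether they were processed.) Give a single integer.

Answer: 5

Derivation:
After 1 (send(from=B, to=A, msg='resp')): A:[resp] B:[]
After 2 (process(B)): A:[resp] B:[]
After 3 (send(from=B, to=A, msg='data')): A:[resp,data] B:[]
After 4 (process(A)): A:[data] B:[]
After 5 (send(from=B, to=A, msg='sync')): A:[data,sync] B:[]
After 6 (send(from=B, to=A, msg='hello')): A:[data,sync,hello] B:[]
After 7 (send(from=A, to=B, msg='ack')): A:[data,sync,hello] B:[ack]
After 8 (send(from=A, to=B, msg='start')): A:[data,sync,hello] B:[ack,start]
After 9 (send(from=B, to=A, msg='bye')): A:[data,sync,hello,bye] B:[ack,start]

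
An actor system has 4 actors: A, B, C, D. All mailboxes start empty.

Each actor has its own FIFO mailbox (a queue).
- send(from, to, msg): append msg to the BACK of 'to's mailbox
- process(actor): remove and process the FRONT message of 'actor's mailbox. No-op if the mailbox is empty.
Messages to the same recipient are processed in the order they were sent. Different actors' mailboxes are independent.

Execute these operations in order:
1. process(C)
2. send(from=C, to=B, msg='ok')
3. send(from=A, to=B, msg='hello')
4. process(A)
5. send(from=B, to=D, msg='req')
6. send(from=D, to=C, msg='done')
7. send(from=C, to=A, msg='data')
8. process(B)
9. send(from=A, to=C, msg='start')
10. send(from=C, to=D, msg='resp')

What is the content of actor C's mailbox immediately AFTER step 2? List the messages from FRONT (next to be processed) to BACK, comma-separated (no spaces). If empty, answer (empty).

After 1 (process(C)): A:[] B:[] C:[] D:[]
After 2 (send(from=C, to=B, msg='ok')): A:[] B:[ok] C:[] D:[]

(empty)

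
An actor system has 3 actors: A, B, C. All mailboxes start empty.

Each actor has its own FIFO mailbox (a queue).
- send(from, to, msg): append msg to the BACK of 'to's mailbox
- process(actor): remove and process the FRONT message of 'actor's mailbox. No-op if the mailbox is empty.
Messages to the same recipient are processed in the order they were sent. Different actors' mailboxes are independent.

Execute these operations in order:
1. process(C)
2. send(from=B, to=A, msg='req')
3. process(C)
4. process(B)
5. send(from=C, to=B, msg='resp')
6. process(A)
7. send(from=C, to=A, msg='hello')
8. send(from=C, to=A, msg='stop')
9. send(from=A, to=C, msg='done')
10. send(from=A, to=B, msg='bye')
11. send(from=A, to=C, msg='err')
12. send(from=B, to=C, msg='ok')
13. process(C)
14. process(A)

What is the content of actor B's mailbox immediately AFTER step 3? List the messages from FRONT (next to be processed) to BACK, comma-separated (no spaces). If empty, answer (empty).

After 1 (process(C)): A:[] B:[] C:[]
After 2 (send(from=B, to=A, msg='req')): A:[req] B:[] C:[]
After 3 (process(C)): A:[req] B:[] C:[]

(empty)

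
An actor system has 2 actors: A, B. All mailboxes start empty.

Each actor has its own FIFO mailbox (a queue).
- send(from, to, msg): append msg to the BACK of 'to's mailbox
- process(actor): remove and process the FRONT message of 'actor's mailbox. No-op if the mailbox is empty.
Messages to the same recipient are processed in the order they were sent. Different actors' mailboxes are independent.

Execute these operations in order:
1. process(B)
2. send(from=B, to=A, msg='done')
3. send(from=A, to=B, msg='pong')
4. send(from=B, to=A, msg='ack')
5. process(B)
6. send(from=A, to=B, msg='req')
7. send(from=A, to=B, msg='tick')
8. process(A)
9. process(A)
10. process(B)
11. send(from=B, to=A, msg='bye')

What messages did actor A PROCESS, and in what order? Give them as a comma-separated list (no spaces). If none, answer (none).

Answer: done,ack

Derivation:
After 1 (process(B)): A:[] B:[]
After 2 (send(from=B, to=A, msg='done')): A:[done] B:[]
After 3 (send(from=A, to=B, msg='pong')): A:[done] B:[pong]
After 4 (send(from=B, to=A, msg='ack')): A:[done,ack] B:[pong]
After 5 (process(B)): A:[done,ack] B:[]
After 6 (send(from=A, to=B, msg='req')): A:[done,ack] B:[req]
After 7 (send(from=A, to=B, msg='tick')): A:[done,ack] B:[req,tick]
After 8 (process(A)): A:[ack] B:[req,tick]
After 9 (process(A)): A:[] B:[req,tick]
After 10 (process(B)): A:[] B:[tick]
After 11 (send(from=B, to=A, msg='bye')): A:[bye] B:[tick]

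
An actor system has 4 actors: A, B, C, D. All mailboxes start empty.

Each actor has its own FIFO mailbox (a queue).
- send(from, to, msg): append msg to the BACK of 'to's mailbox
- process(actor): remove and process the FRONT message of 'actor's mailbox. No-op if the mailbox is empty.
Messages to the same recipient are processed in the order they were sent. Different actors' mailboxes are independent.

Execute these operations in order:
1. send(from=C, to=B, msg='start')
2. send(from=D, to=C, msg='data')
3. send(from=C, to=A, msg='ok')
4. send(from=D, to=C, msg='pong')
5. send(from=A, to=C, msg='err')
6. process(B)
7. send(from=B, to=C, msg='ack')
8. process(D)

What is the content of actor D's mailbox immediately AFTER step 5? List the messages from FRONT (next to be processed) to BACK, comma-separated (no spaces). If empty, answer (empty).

After 1 (send(from=C, to=B, msg='start')): A:[] B:[start] C:[] D:[]
After 2 (send(from=D, to=C, msg='data')): A:[] B:[start] C:[data] D:[]
After 3 (send(from=C, to=A, msg='ok')): A:[ok] B:[start] C:[data] D:[]
After 4 (send(from=D, to=C, msg='pong')): A:[ok] B:[start] C:[data,pong] D:[]
After 5 (send(from=A, to=C, msg='err')): A:[ok] B:[start] C:[data,pong,err] D:[]

(empty)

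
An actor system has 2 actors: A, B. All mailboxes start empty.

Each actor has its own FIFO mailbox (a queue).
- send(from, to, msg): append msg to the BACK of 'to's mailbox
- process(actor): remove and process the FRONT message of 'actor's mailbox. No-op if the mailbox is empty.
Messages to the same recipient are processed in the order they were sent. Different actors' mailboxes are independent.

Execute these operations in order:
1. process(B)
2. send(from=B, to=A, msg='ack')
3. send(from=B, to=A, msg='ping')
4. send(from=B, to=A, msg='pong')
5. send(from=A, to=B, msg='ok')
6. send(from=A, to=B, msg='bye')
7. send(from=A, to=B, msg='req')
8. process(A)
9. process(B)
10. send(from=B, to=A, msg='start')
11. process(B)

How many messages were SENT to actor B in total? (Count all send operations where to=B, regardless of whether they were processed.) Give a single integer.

Answer: 3

Derivation:
After 1 (process(B)): A:[] B:[]
After 2 (send(from=B, to=A, msg='ack')): A:[ack] B:[]
After 3 (send(from=B, to=A, msg='ping')): A:[ack,ping] B:[]
After 4 (send(from=B, to=A, msg='pong')): A:[ack,ping,pong] B:[]
After 5 (send(from=A, to=B, msg='ok')): A:[ack,ping,pong] B:[ok]
After 6 (send(from=A, to=B, msg='bye')): A:[ack,ping,pong] B:[ok,bye]
After 7 (send(from=A, to=B, msg='req')): A:[ack,ping,pong] B:[ok,bye,req]
After 8 (process(A)): A:[ping,pong] B:[ok,bye,req]
After 9 (process(B)): A:[ping,pong] B:[bye,req]
After 10 (send(from=B, to=A, msg='start')): A:[ping,pong,start] B:[bye,req]
After 11 (process(B)): A:[ping,pong,start] B:[req]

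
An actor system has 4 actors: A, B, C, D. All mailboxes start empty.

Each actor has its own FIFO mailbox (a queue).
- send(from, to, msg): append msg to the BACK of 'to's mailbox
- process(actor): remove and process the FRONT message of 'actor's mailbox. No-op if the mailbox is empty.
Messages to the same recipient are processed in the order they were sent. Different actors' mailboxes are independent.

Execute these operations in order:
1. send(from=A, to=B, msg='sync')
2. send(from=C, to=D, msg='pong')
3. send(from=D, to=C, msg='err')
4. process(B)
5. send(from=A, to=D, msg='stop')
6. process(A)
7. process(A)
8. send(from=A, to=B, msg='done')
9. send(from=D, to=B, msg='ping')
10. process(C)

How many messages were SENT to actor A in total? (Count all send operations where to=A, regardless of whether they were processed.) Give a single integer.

After 1 (send(from=A, to=B, msg='sync')): A:[] B:[sync] C:[] D:[]
After 2 (send(from=C, to=D, msg='pong')): A:[] B:[sync] C:[] D:[pong]
After 3 (send(from=D, to=C, msg='err')): A:[] B:[sync] C:[err] D:[pong]
After 4 (process(B)): A:[] B:[] C:[err] D:[pong]
After 5 (send(from=A, to=D, msg='stop')): A:[] B:[] C:[err] D:[pong,stop]
After 6 (process(A)): A:[] B:[] C:[err] D:[pong,stop]
After 7 (process(A)): A:[] B:[] C:[err] D:[pong,stop]
After 8 (send(from=A, to=B, msg='done')): A:[] B:[done] C:[err] D:[pong,stop]
After 9 (send(from=D, to=B, msg='ping')): A:[] B:[done,ping] C:[err] D:[pong,stop]
After 10 (process(C)): A:[] B:[done,ping] C:[] D:[pong,stop]

Answer: 0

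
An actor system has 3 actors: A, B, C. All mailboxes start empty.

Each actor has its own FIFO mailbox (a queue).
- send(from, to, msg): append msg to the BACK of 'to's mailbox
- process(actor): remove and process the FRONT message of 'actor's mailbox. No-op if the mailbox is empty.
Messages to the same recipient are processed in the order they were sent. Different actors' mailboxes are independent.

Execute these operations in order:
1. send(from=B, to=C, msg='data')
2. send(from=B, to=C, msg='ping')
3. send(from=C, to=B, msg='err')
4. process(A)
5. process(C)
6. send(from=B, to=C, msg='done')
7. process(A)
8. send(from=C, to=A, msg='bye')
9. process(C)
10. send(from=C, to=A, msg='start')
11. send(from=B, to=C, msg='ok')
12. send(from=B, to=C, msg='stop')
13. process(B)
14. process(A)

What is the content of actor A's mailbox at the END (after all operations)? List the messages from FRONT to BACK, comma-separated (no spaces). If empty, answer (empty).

After 1 (send(from=B, to=C, msg='data')): A:[] B:[] C:[data]
After 2 (send(from=B, to=C, msg='ping')): A:[] B:[] C:[data,ping]
After 3 (send(from=C, to=B, msg='err')): A:[] B:[err] C:[data,ping]
After 4 (process(A)): A:[] B:[err] C:[data,ping]
After 5 (process(C)): A:[] B:[err] C:[ping]
After 6 (send(from=B, to=C, msg='done')): A:[] B:[err] C:[ping,done]
After 7 (process(A)): A:[] B:[err] C:[ping,done]
After 8 (send(from=C, to=A, msg='bye')): A:[bye] B:[err] C:[ping,done]
After 9 (process(C)): A:[bye] B:[err] C:[done]
After 10 (send(from=C, to=A, msg='start')): A:[bye,start] B:[err] C:[done]
After 11 (send(from=B, to=C, msg='ok')): A:[bye,start] B:[err] C:[done,ok]
After 12 (send(from=B, to=C, msg='stop')): A:[bye,start] B:[err] C:[done,ok,stop]
After 13 (process(B)): A:[bye,start] B:[] C:[done,ok,stop]
After 14 (process(A)): A:[start] B:[] C:[done,ok,stop]

Answer: start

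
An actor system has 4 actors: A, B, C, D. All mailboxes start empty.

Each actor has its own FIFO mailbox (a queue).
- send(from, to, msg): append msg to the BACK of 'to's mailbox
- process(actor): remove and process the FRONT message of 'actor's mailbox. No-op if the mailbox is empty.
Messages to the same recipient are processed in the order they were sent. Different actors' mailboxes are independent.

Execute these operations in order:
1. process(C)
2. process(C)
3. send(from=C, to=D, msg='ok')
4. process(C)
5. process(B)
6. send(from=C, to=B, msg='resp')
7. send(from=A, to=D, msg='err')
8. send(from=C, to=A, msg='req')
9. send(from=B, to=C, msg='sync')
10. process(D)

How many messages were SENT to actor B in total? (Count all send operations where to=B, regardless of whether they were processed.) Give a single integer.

After 1 (process(C)): A:[] B:[] C:[] D:[]
After 2 (process(C)): A:[] B:[] C:[] D:[]
After 3 (send(from=C, to=D, msg='ok')): A:[] B:[] C:[] D:[ok]
After 4 (process(C)): A:[] B:[] C:[] D:[ok]
After 5 (process(B)): A:[] B:[] C:[] D:[ok]
After 6 (send(from=C, to=B, msg='resp')): A:[] B:[resp] C:[] D:[ok]
After 7 (send(from=A, to=D, msg='err')): A:[] B:[resp] C:[] D:[ok,err]
After 8 (send(from=C, to=A, msg='req')): A:[req] B:[resp] C:[] D:[ok,err]
After 9 (send(from=B, to=C, msg='sync')): A:[req] B:[resp] C:[sync] D:[ok,err]
After 10 (process(D)): A:[req] B:[resp] C:[sync] D:[err]

Answer: 1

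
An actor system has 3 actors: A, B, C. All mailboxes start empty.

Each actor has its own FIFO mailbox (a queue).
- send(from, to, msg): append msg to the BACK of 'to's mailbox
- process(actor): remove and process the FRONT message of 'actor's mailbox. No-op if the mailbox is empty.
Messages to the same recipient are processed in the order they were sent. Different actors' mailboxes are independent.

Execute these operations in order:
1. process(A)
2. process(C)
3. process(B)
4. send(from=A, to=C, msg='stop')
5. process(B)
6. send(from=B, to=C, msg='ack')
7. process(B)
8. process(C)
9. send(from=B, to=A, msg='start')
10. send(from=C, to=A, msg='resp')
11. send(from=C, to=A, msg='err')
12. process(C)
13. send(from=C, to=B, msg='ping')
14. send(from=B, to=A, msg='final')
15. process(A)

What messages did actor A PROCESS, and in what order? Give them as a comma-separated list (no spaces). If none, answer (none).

After 1 (process(A)): A:[] B:[] C:[]
After 2 (process(C)): A:[] B:[] C:[]
After 3 (process(B)): A:[] B:[] C:[]
After 4 (send(from=A, to=C, msg='stop')): A:[] B:[] C:[stop]
After 5 (process(B)): A:[] B:[] C:[stop]
After 6 (send(from=B, to=C, msg='ack')): A:[] B:[] C:[stop,ack]
After 7 (process(B)): A:[] B:[] C:[stop,ack]
After 8 (process(C)): A:[] B:[] C:[ack]
After 9 (send(from=B, to=A, msg='start')): A:[start] B:[] C:[ack]
After 10 (send(from=C, to=A, msg='resp')): A:[start,resp] B:[] C:[ack]
After 11 (send(from=C, to=A, msg='err')): A:[start,resp,err] B:[] C:[ack]
After 12 (process(C)): A:[start,resp,err] B:[] C:[]
After 13 (send(from=C, to=B, msg='ping')): A:[start,resp,err] B:[ping] C:[]
After 14 (send(from=B, to=A, msg='final')): A:[start,resp,err,final] B:[ping] C:[]
After 15 (process(A)): A:[resp,err,final] B:[ping] C:[]

Answer: start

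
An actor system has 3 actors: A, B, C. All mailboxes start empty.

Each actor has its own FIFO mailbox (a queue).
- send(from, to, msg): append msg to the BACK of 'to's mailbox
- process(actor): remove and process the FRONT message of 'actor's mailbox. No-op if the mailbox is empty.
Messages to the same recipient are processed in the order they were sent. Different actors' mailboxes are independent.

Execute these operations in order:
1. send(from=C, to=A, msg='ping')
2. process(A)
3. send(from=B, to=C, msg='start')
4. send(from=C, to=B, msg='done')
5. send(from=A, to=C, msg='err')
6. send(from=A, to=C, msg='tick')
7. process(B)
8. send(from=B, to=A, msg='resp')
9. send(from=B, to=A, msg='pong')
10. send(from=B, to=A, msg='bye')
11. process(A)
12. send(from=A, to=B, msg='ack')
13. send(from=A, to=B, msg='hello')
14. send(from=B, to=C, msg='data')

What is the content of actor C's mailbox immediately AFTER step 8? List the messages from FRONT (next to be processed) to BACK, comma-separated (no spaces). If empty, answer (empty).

After 1 (send(from=C, to=A, msg='ping')): A:[ping] B:[] C:[]
After 2 (process(A)): A:[] B:[] C:[]
After 3 (send(from=B, to=C, msg='start')): A:[] B:[] C:[start]
After 4 (send(from=C, to=B, msg='done')): A:[] B:[done] C:[start]
After 5 (send(from=A, to=C, msg='err')): A:[] B:[done] C:[start,err]
After 6 (send(from=A, to=C, msg='tick')): A:[] B:[done] C:[start,err,tick]
After 7 (process(B)): A:[] B:[] C:[start,err,tick]
After 8 (send(from=B, to=A, msg='resp')): A:[resp] B:[] C:[start,err,tick]

start,err,tick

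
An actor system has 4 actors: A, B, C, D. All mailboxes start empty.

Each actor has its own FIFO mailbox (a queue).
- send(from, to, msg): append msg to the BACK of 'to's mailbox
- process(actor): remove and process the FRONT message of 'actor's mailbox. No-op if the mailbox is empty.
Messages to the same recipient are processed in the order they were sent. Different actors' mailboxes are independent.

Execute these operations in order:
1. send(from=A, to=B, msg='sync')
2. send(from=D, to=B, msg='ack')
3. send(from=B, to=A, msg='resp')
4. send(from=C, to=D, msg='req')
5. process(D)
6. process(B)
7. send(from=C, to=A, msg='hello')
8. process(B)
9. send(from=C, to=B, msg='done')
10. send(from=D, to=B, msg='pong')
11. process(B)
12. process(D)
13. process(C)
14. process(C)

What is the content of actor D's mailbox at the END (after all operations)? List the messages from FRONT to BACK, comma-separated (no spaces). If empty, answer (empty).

After 1 (send(from=A, to=B, msg='sync')): A:[] B:[sync] C:[] D:[]
After 2 (send(from=D, to=B, msg='ack')): A:[] B:[sync,ack] C:[] D:[]
After 3 (send(from=B, to=A, msg='resp')): A:[resp] B:[sync,ack] C:[] D:[]
After 4 (send(from=C, to=D, msg='req')): A:[resp] B:[sync,ack] C:[] D:[req]
After 5 (process(D)): A:[resp] B:[sync,ack] C:[] D:[]
After 6 (process(B)): A:[resp] B:[ack] C:[] D:[]
After 7 (send(from=C, to=A, msg='hello')): A:[resp,hello] B:[ack] C:[] D:[]
After 8 (process(B)): A:[resp,hello] B:[] C:[] D:[]
After 9 (send(from=C, to=B, msg='done')): A:[resp,hello] B:[done] C:[] D:[]
After 10 (send(from=D, to=B, msg='pong')): A:[resp,hello] B:[done,pong] C:[] D:[]
After 11 (process(B)): A:[resp,hello] B:[pong] C:[] D:[]
After 12 (process(D)): A:[resp,hello] B:[pong] C:[] D:[]
After 13 (process(C)): A:[resp,hello] B:[pong] C:[] D:[]
After 14 (process(C)): A:[resp,hello] B:[pong] C:[] D:[]

Answer: (empty)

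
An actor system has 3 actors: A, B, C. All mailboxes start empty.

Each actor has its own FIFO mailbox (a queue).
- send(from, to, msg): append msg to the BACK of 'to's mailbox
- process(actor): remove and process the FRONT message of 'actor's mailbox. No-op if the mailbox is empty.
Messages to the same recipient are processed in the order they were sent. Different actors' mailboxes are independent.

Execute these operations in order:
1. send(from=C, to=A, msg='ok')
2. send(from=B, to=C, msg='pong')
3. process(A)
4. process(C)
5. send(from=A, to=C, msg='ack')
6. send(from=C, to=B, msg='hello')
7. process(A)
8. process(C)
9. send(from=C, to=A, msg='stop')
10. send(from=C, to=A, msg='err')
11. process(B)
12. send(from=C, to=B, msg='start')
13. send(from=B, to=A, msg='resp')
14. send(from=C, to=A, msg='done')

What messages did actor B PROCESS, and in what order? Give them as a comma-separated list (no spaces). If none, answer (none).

Answer: hello

Derivation:
After 1 (send(from=C, to=A, msg='ok')): A:[ok] B:[] C:[]
After 2 (send(from=B, to=C, msg='pong')): A:[ok] B:[] C:[pong]
After 3 (process(A)): A:[] B:[] C:[pong]
After 4 (process(C)): A:[] B:[] C:[]
After 5 (send(from=A, to=C, msg='ack')): A:[] B:[] C:[ack]
After 6 (send(from=C, to=B, msg='hello')): A:[] B:[hello] C:[ack]
After 7 (process(A)): A:[] B:[hello] C:[ack]
After 8 (process(C)): A:[] B:[hello] C:[]
After 9 (send(from=C, to=A, msg='stop')): A:[stop] B:[hello] C:[]
After 10 (send(from=C, to=A, msg='err')): A:[stop,err] B:[hello] C:[]
After 11 (process(B)): A:[stop,err] B:[] C:[]
After 12 (send(from=C, to=B, msg='start')): A:[stop,err] B:[start] C:[]
After 13 (send(from=B, to=A, msg='resp')): A:[stop,err,resp] B:[start] C:[]
After 14 (send(from=C, to=A, msg='done')): A:[stop,err,resp,done] B:[start] C:[]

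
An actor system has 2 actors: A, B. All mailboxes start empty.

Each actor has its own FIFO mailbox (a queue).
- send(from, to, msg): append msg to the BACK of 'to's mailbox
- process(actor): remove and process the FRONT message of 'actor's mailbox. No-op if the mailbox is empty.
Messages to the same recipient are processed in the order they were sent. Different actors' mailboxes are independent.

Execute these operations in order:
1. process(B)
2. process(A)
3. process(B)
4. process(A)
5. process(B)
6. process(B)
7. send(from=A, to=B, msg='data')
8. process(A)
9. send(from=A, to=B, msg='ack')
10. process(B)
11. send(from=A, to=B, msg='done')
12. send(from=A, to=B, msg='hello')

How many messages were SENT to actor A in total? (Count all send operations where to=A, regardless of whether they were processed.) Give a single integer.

After 1 (process(B)): A:[] B:[]
After 2 (process(A)): A:[] B:[]
After 3 (process(B)): A:[] B:[]
After 4 (process(A)): A:[] B:[]
After 5 (process(B)): A:[] B:[]
After 6 (process(B)): A:[] B:[]
After 7 (send(from=A, to=B, msg='data')): A:[] B:[data]
After 8 (process(A)): A:[] B:[data]
After 9 (send(from=A, to=B, msg='ack')): A:[] B:[data,ack]
After 10 (process(B)): A:[] B:[ack]
After 11 (send(from=A, to=B, msg='done')): A:[] B:[ack,done]
After 12 (send(from=A, to=B, msg='hello')): A:[] B:[ack,done,hello]

Answer: 0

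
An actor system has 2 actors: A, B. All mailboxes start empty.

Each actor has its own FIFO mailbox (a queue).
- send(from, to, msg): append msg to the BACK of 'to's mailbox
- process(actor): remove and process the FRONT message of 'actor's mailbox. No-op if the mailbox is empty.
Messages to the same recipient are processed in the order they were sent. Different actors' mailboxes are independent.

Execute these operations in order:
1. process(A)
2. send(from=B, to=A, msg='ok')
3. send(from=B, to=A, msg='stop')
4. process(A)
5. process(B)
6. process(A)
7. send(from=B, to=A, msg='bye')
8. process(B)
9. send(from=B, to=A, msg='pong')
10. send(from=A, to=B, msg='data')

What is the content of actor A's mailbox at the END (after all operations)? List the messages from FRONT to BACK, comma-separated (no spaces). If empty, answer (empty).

Answer: bye,pong

Derivation:
After 1 (process(A)): A:[] B:[]
After 2 (send(from=B, to=A, msg='ok')): A:[ok] B:[]
After 3 (send(from=B, to=A, msg='stop')): A:[ok,stop] B:[]
After 4 (process(A)): A:[stop] B:[]
After 5 (process(B)): A:[stop] B:[]
After 6 (process(A)): A:[] B:[]
After 7 (send(from=B, to=A, msg='bye')): A:[bye] B:[]
After 8 (process(B)): A:[bye] B:[]
After 9 (send(from=B, to=A, msg='pong')): A:[bye,pong] B:[]
After 10 (send(from=A, to=B, msg='data')): A:[bye,pong] B:[data]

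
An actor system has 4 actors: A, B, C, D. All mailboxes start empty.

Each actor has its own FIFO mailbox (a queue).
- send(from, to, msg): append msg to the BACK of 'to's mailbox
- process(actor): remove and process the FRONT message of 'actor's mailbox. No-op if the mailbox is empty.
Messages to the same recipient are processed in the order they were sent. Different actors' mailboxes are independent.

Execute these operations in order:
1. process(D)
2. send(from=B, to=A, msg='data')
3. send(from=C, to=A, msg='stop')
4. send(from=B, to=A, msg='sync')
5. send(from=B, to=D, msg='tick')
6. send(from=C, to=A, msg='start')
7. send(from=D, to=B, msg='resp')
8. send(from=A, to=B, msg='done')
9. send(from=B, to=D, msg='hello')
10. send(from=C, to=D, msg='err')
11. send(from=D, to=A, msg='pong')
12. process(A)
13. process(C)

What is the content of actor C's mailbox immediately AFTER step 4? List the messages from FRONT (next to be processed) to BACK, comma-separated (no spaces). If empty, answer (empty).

After 1 (process(D)): A:[] B:[] C:[] D:[]
After 2 (send(from=B, to=A, msg='data')): A:[data] B:[] C:[] D:[]
After 3 (send(from=C, to=A, msg='stop')): A:[data,stop] B:[] C:[] D:[]
After 4 (send(from=B, to=A, msg='sync')): A:[data,stop,sync] B:[] C:[] D:[]

(empty)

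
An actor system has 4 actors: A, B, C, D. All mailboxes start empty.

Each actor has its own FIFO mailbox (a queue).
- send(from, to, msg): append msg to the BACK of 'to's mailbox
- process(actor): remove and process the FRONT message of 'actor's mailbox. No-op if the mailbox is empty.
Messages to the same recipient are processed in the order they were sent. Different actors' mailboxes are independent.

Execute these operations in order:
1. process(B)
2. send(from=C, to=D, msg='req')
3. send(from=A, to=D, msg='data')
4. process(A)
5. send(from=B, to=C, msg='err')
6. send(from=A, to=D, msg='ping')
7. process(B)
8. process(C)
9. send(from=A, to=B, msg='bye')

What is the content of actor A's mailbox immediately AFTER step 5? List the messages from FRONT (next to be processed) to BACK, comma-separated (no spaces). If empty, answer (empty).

After 1 (process(B)): A:[] B:[] C:[] D:[]
After 2 (send(from=C, to=D, msg='req')): A:[] B:[] C:[] D:[req]
After 3 (send(from=A, to=D, msg='data')): A:[] B:[] C:[] D:[req,data]
After 4 (process(A)): A:[] B:[] C:[] D:[req,data]
After 5 (send(from=B, to=C, msg='err')): A:[] B:[] C:[err] D:[req,data]

(empty)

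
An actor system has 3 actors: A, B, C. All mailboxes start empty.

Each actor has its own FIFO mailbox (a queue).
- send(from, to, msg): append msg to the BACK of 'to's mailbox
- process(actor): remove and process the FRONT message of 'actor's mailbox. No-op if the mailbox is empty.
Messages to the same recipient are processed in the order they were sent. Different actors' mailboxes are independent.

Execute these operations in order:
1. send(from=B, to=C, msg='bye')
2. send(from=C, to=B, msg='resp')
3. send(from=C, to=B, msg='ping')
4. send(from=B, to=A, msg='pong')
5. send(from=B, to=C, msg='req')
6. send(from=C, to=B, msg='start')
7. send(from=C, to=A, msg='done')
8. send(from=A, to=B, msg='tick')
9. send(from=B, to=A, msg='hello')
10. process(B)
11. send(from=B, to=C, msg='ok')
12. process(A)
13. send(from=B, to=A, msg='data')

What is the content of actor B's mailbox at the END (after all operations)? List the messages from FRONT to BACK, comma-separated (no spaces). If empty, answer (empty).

After 1 (send(from=B, to=C, msg='bye')): A:[] B:[] C:[bye]
After 2 (send(from=C, to=B, msg='resp')): A:[] B:[resp] C:[bye]
After 3 (send(from=C, to=B, msg='ping')): A:[] B:[resp,ping] C:[bye]
After 4 (send(from=B, to=A, msg='pong')): A:[pong] B:[resp,ping] C:[bye]
After 5 (send(from=B, to=C, msg='req')): A:[pong] B:[resp,ping] C:[bye,req]
After 6 (send(from=C, to=B, msg='start')): A:[pong] B:[resp,ping,start] C:[bye,req]
After 7 (send(from=C, to=A, msg='done')): A:[pong,done] B:[resp,ping,start] C:[bye,req]
After 8 (send(from=A, to=B, msg='tick')): A:[pong,done] B:[resp,ping,start,tick] C:[bye,req]
After 9 (send(from=B, to=A, msg='hello')): A:[pong,done,hello] B:[resp,ping,start,tick] C:[bye,req]
After 10 (process(B)): A:[pong,done,hello] B:[ping,start,tick] C:[bye,req]
After 11 (send(from=B, to=C, msg='ok')): A:[pong,done,hello] B:[ping,start,tick] C:[bye,req,ok]
After 12 (process(A)): A:[done,hello] B:[ping,start,tick] C:[bye,req,ok]
After 13 (send(from=B, to=A, msg='data')): A:[done,hello,data] B:[ping,start,tick] C:[bye,req,ok]

Answer: ping,start,tick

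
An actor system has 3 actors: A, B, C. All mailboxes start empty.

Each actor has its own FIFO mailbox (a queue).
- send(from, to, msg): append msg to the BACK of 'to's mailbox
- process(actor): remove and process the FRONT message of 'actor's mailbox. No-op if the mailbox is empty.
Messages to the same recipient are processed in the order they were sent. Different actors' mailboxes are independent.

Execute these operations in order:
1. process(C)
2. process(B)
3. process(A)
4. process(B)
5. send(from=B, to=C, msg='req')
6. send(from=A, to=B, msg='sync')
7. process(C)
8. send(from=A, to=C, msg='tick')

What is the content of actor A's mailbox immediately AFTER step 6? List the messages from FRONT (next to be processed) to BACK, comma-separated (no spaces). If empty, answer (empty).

After 1 (process(C)): A:[] B:[] C:[]
After 2 (process(B)): A:[] B:[] C:[]
After 3 (process(A)): A:[] B:[] C:[]
After 4 (process(B)): A:[] B:[] C:[]
After 5 (send(from=B, to=C, msg='req')): A:[] B:[] C:[req]
After 6 (send(from=A, to=B, msg='sync')): A:[] B:[sync] C:[req]

(empty)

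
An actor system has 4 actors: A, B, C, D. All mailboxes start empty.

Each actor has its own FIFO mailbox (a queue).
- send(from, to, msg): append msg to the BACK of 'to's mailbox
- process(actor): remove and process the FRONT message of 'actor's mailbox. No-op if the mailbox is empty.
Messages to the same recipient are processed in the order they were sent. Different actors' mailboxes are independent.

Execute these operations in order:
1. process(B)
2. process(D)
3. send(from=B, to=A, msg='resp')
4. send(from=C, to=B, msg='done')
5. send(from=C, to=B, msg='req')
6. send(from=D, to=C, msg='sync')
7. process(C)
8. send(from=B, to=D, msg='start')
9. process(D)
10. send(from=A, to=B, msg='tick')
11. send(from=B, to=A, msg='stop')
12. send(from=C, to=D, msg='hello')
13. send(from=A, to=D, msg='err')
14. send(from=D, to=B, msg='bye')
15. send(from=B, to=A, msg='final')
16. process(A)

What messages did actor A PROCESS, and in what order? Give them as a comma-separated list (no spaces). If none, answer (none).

After 1 (process(B)): A:[] B:[] C:[] D:[]
After 2 (process(D)): A:[] B:[] C:[] D:[]
After 3 (send(from=B, to=A, msg='resp')): A:[resp] B:[] C:[] D:[]
After 4 (send(from=C, to=B, msg='done')): A:[resp] B:[done] C:[] D:[]
After 5 (send(from=C, to=B, msg='req')): A:[resp] B:[done,req] C:[] D:[]
After 6 (send(from=D, to=C, msg='sync')): A:[resp] B:[done,req] C:[sync] D:[]
After 7 (process(C)): A:[resp] B:[done,req] C:[] D:[]
After 8 (send(from=B, to=D, msg='start')): A:[resp] B:[done,req] C:[] D:[start]
After 9 (process(D)): A:[resp] B:[done,req] C:[] D:[]
After 10 (send(from=A, to=B, msg='tick')): A:[resp] B:[done,req,tick] C:[] D:[]
After 11 (send(from=B, to=A, msg='stop')): A:[resp,stop] B:[done,req,tick] C:[] D:[]
After 12 (send(from=C, to=D, msg='hello')): A:[resp,stop] B:[done,req,tick] C:[] D:[hello]
After 13 (send(from=A, to=D, msg='err')): A:[resp,stop] B:[done,req,tick] C:[] D:[hello,err]
After 14 (send(from=D, to=B, msg='bye')): A:[resp,stop] B:[done,req,tick,bye] C:[] D:[hello,err]
After 15 (send(from=B, to=A, msg='final')): A:[resp,stop,final] B:[done,req,tick,bye] C:[] D:[hello,err]
After 16 (process(A)): A:[stop,final] B:[done,req,tick,bye] C:[] D:[hello,err]

Answer: resp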